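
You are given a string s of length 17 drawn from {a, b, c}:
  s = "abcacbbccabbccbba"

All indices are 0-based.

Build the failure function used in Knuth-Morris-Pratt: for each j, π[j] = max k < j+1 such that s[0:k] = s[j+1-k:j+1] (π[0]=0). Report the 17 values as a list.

π[0] = 0
j=1 s[j]='b': π[1]=0 (border '')
j=2 s[j]='c': π[2]=0 (border '')
j=3 s[j]='a': π[3]=1 (border 'a')
j=4 s[j]='c': k: 1→0; π[4]=0 (border '')
j=5 s[j]='b': π[5]=0 (border '')
j=6 s[j]='b': π[6]=0 (border '')
j=7 s[j]='c': π[7]=0 (border '')
j=8 s[j]='c': π[8]=0 (border '')
j=9 s[j]='a': π[9]=1 (border 'a')
j=10 s[j]='b': π[10]=2 (border 'ab')
j=11 s[j]='b': k: 2→0; π[11]=0 (border '')
j=12 s[j]='c': π[12]=0 (border '')
j=13 s[j]='c': π[13]=0 (border '')
j=14 s[j]='b': π[14]=0 (border '')
j=15 s[j]='b': π[15]=0 (border '')
j=16 s[j]='a': π[16]=1 (border 'a')

[0, 0, 0, 1, 0, 0, 0, 0, 0, 1, 2, 0, 0, 0, 0, 0, 1]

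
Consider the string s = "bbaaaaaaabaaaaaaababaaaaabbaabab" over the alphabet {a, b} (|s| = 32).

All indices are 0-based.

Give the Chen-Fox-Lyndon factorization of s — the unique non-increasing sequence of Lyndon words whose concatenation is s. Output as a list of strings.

emit factor 1: 'b' (i=0, period=1)
emit factor 2: 'b' (i=1, period=1)
emit factor 3: 'aaaaaaabaaaaaaababaaaaabbaabab' (i=2, period=30)

["b", "b", "aaaaaaabaaaaaaababaaaaabbaabab"]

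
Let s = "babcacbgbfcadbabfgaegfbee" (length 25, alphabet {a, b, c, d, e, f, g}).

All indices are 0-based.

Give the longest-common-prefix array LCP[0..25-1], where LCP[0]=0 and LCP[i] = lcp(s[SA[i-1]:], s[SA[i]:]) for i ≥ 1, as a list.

[0, 2, 1, 1, 1, 0, 3, 1, 1, 1, 2, 1, 0, 2, 1, 0, 0, 1, 1, 0, 1, 1, 0, 1, 1]

rank→(start, suffix):
  0 → (1, 'abcacbgbfcadbabfgaegfbee')
  1 → (14, 'abfgaegfbee')
  2 → (4, 'acbgbfcadbabfgaegfbee')
  3 → (11, 'adbabfgaegfbee')
  4 → (18, 'aegfbee')
  5 → (0, 'babcacbgbfcadbabfgaegfbee')
  6 → (13, 'babfgaegfbee')
  7 → (2, 'bcacbgbfcadbabfgaegfbee')
  8 → (22, 'bee')
  9 → (8, 'bfcadbabfgaegfbee')
  10 → (15, 'bfgaegfbee')
  11 → (6, 'bgbfcadbabfgaegfbee')
  12 → (3, 'cacbgbfcadbabfgaegfbee')
  13 → (10, 'cadbabfgaegfbee')
  14 → (5, 'cbgbfcadbabfgaegfbee')
  15 → (12, 'dbabfgaegfbee')
  16 → (24, 'e')
  17 → (23, 'ee')
  18 → (19, 'egfbee')
  19 → (21, 'fbee')
  20 → (9, 'fcadbabfgaegfbee')
  21 → (16, 'fgaegfbee')
  22 → (17, 'gaegfbee')
  23 → (7, 'gbfcadbabfgaegfbee')
  24 → (20, 'gfbee')

SA = [1, 14, 4, 11, 18, 0, 13, 2, 22, 8, 15, 6, 3, 10, 5, 12, 24, 23, 19, 21, 9, 16, 17, 7, 20]
rank  pair      lcp
   1  s[1:],s[14:]  2  'ab'
   2  s[14:],s[4:]  1  'a'
   3  s[4:],s[11:]  1  'a'
   4  s[11:],s[18:]  1  'a'
   5  s[18:],s[0:]  0  ''
   6  s[0:],s[13:]  3  'bab'
   7  s[13:],s[2:]  1  'b'
   8  s[2:],s[22:]  1  'b'
   9  s[22:],s[8:]  1  'b'
  10  s[8:],s[15:]  2  'bf'
  11  s[15:],s[6:]  1  'b'
  12  s[6:],s[3:]  0  ''
  13  s[3:],s[10:]  2  'ca'
  14  s[10:],s[5:]  1  'c'
  15  s[5:],s[12:]  0  ''
  16  s[12:],s[24:]  0  ''
  17  s[24:],s[23:]  1  'e'
  18  s[23:],s[19:]  1  'e'
  19  s[19:],s[21:]  0  ''
  20  s[21:],s[9:]  1  'f'
  21  s[9:],s[16:]  1  'f'
  22  s[16:],s[17:]  0  ''
  23  s[17:],s[7:]  1  'g'
  24  s[7:],s[20:]  1  'g'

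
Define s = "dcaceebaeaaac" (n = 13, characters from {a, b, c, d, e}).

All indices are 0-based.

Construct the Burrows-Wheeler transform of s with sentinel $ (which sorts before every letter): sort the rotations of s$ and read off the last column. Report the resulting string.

ceaacbeada$aec

rank  rotation        last
    0  $dcaceebaeaaac  c
    1  aaac$dcaceebae  e
    2  aac$dcaceebaea  a
    3  ac$dcaceebaeaa  a
    4  aceebaeaaac$dc  c
    5  aeaaac$dcaceeb  b
    6  baeaaac$dcacee  e
    7  c$dcaceebaeaaa  a
    8  caceebaeaaac$d  d
    9  ceebaeaaac$dca  a
   10  dcaceebaeaaac$  $
   11  eaaac$dcaceeba  a
   12  ebaeaaac$dcace  e
   13  eebaeaaac$dcac  c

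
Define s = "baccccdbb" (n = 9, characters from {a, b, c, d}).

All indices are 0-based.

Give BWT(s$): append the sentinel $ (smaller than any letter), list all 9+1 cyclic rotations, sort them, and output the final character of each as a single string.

bbb$dacccc

rank  rotation    last
    0  $baccccdbb  b
    1  accccdbb$b  b
    2  b$baccccdb  b
    3  baccccdbb$  $
    4  bb$baccccd  d
    5  ccccdbb$ba  a
    6  cccdbb$bac  c
    7  ccdbb$bacc  c
    8  cdbb$baccc  c
    9  dbb$bacccc  c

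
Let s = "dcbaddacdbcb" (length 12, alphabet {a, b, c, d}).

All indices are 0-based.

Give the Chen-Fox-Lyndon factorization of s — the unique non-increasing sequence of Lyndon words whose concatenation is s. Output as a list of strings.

emit factor 1: 'd' (i=0, period=1)
emit factor 2: 'c' (i=1, period=1)
emit factor 3: 'b' (i=2, period=1)
emit factor 4: 'add' (i=3, period=3)
emit factor 5: 'acdbcb' (i=6, period=6)

["d", "c", "b", "add", "acdbcb"]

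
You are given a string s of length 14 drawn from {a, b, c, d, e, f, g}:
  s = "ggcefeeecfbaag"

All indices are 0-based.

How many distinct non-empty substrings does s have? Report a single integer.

96

rank | idx | suffix
   0 |  11 | aag
   1 |  12 | ag
   2 |  10 | baag
   3 |   2 | cefeeecfbaag
   4 |   8 | cfbaag
   5 |   7 | ecfbaag
   6 |   6 | eecfbaag
   7 |   5 | eeecfbaag
   8 |   3 | efeeecfbaag
   9 |   9 | fbaag
  10 |   4 | feeecfbaag
  11 |  13 | g
  12 |   1 | gcefeeecfbaag
  13 |   0 | ggcefeeecfbaag

SA = [11, 12, 10, 2, 8, 7, 6, 5, 3, 9, 4, 13, 1, 0]
i: (SA[i-1],SA[i]) lcp shared
  1: (11,12) 1 'a'
  2: (12,10) 0 ''
  3: (10,2) 0 ''
  4: (2,8) 1 'c'
  5: (8,7) 0 ''
  6: (7,6) 1 'e'
  7: (6,5) 2 'ee'
  8: (5,3) 1 'e'
  9: (3,9) 0 ''
  10: (9,4) 1 'f'
  11: (4,13) 0 ''
  12: (13,1) 1 'g'
  13: (1,0) 1 'g'

n(n+1)/2 = 14·15/2 = 105
Σ LCP = 0 + 1 + 0 + 0 + 1 + 0 + 1 + 2 + 1 + 0 + 1 + 0 + 1 + 1 = 9
distinct = 105 − 9 = 96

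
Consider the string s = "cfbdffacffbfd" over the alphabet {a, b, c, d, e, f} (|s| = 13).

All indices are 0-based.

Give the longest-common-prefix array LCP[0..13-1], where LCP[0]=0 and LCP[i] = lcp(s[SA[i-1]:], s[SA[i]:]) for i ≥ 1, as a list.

[0, 0, 1, 0, 2, 0, 1, 0, 1, 2, 1, 1, 2]

rank→(start, suffix):
  0 → (6, 'acffbfd')
  1 → (2, 'bdffacffbfd')
  2 → (10, 'bfd')
  3 → (0, 'cfbdffacffbfd')
  4 → (7, 'cffbfd')
  5 → (12, 'd')
  6 → (3, 'dffacffbfd')
  7 → (5, 'facffbfd')
  8 → (1, 'fbdffacffbfd')
  9 → (9, 'fbfd')
  10 → (11, 'fd')
  11 → (4, 'ffacffbfd')
  12 → (8, 'ffbfd')

SA = [6, 2, 10, 0, 7, 12, 3, 5, 1, 9, 11, 4, 8]
i: (SA[i-1],SA[i]) lcp shared
  1: (6,2) 0 ''
  2: (2,10) 1 'b'
  3: (10,0) 0 ''
  4: (0,7) 2 'cf'
  5: (7,12) 0 ''
  6: (12,3) 1 'd'
  7: (3,5) 0 ''
  8: (5,1) 1 'f'
  9: (1,9) 2 'fb'
  10: (9,11) 1 'f'
  11: (11,4) 1 'f'
  12: (4,8) 2 'ff'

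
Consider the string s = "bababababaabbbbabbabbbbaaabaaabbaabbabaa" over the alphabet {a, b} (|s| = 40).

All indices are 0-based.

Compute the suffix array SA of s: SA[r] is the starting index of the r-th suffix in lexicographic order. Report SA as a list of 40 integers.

sorted suffixes:
  #0 SA[0]=39  'a'
  #1 SA[1]=38  'aa'
  #2 SA[2]=23  'aaabaaabbaabbabaa'
  #3 SA[3]=27  'aaabbaabbabaa'
  #4 SA[4]=24  'aabaaabbaabbabaa'
  #5 SA[5]=28  'aabbaabbabaa'
  #6 SA[6]=32  'aabbabaa'
  #7 SA[7]=9  'aabbbbabbabbbbaaabaaabbaabbabaa'
  #8 SA[8]=36  'abaa'
  #9 SA[9]=25  'abaaabbaabbabaa'
  #10 SA[10]=7  'abaabbbbabbabbbbaaabaaabbaabbabaa'
  #11 SA[11]=5  'ababaabbbbabbabbbbaaabaaabbaabbabaa'
  #12 SA[12]=3  'abababaabbbbabbabbbbaaabaaabbaabbabaa'
  #13 SA[13]=1  'ababababaabbbbabbabbbbaaabaaabbaabbabaa'
  #14 SA[14]=29  'abbaabbabaa'
  #15 SA[15]=33  'abbabaa'
  #16 SA[16]=15  'abbabbbbaaabaaabbaabbabaa'
  #17 SA[17]=18  'abbbbaaabaaabbaabbabaa'
  #18 SA[18]=10  'abbbbabbabbbbaaabaaabbaabbabaa'
  #19 SA[19]=37  'baa'
  #20 SA[20]=22  'baaabaaabbaabbabaa'
  #21 SA[21]=26  'baaabbaabbabaa'
  #22 SA[22]=31  'baabbabaa'
  #23 SA[23]=8  'baabbbbabbabbbbaaabaaabbaabbabaa'
  #24 SA[24]=35  'babaa'
  #25 SA[25]=6  'babaabbbbabbabbbbaaabaaabbaabbabaa'
  #26 SA[26]=4  'bababaabbbbabbabbbbaaabaaabbaabbabaa'
  #27 SA[27]=2  'babababaabbbbabbabbbbaaabaaabbaabbabaa'
  #28 SA[28]=0  'bababababaabbbbabbabbbbaaabaaabbaabbabaa'
  #29 SA[29]=14  'babbabbbbaaabaaabbaabbabaa'
  #30 SA[30]=17  'babbbbaaabaaabbaabbabaa'
  #31 SA[31]=21  'bbaaabaaabbaabbabaa'
  #32 SA[32]=30  'bbaabbabaa'
  #33 SA[33]=34  'bbabaa'
  #34 SA[34]=13  'bbabbabbbbaaabaaabbaabbabaa'
  #35 SA[35]=16  'bbabbbbaaabaaabbaabbabaa'
  #36 SA[36]=20  'bbbaaabaaabbaabbabaa'
  #37 SA[37]=12  'bbbabbabbbbaaabaaabbaabbabaa'
  #38 SA[38]=19  'bbbbaaabaaabbaabbabaa'
  #39 SA[39]=11  'bbbbabbabbbbaaabaaabbaabbabaa'

[39, 38, 23, 27, 24, 28, 32, 9, 36, 25, 7, 5, 3, 1, 29, 33, 15, 18, 10, 37, 22, 26, 31, 8, 35, 6, 4, 2, 0, 14, 17, 21, 30, 34, 13, 16, 20, 12, 19, 11]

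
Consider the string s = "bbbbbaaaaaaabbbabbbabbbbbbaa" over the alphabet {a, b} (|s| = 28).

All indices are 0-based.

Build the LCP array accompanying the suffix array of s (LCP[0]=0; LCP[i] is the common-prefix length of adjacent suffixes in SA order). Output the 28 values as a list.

rank | idx | suffix
   0 |  27 | a
   1 |  26 | aa
   2 |   5 | aaaaaaabbbabbbabbbbbbaa
   3 |   6 | aaaaaabbbabbbabbbbbbaa
   4 |   7 | aaaaabbbabbbabbbbbbaa
   5 |   8 | aaaabbbabbbabbbbbbaa
   6 |   9 | aaabbbabbbabbbbbbaa
   7 |  10 | aabbbabbbabbbbbbaa
   8 |  11 | abbbabbbabbbbbbaa
   9 |  15 | abbbabbbbbbaa
  10 |  19 | abbbbbbaa
  11 |  25 | baa
  12 |   4 | baaaaaaabbbabbbabbbbbbaa
  13 |  14 | babbbabbbbbbaa
  14 |  18 | babbbbbbaa
  15 |  24 | bbaa
  16 |   3 | bbaaaaaaabbbabbbabbbbbbaa
  17 |  13 | bbabbbabbbbbbaa
  18 |  17 | bbabbbbbbaa
  19 |  23 | bbbaa
  20 |   2 | bbbaaaaaaabbbabbbabbbbbbaa
  21 |  12 | bbbabbbabbbbbbaa
  22 |  16 | bbbabbbbbbaa
  23 |  22 | bbbbaa
  24 |   1 | bbbbaaaaaaabbbabbbabbbbbbaa
  25 |  21 | bbbbbaa
  26 |   0 | bbbbbaaaaaaabbbabbbabbbbbbaa
  27 |  20 | bbbbbbaa

SA = [27, 26, 5, 6, 7, 8, 9, 10, 11, 15, 19, 25, 4, 14, 18, 24, 3, 13, 17, 23, 2, 12, 16, 22, 1, 21, 0, 20]
rank  pair      lcp
   1  s[27:],s[26:]  1  'a'
   2  s[26:],s[5:]  2  'aa'
   3  s[5:],s[6:]  6  'aaaaaa'
   4  s[6:],s[7:]  5  'aaaaa'
   5  s[7:],s[8:]  4  'aaaa'
   6  s[8:],s[9:]  3  'aaa'
   7  s[9:],s[10:]  2  'aa'
   8  s[10:],s[11:]  1  'a'
   9  s[11:],s[15:]  8  'abbbabbb'
  10  s[15:],s[19:]  4  'abbb'
  11  s[19:],s[25:]  0  ''
  12  s[25:],s[4:]  3  'baa'
  13  s[4:],s[14:]  2  'ba'
  14  s[14:],s[18:]  5  'babbb'
  15  s[18:],s[24:]  1  'b'
  16  s[24:],s[3:]  4  'bbaa'
  17  s[3:],s[13:]  3  'bba'
  18  s[13:],s[17:]  6  'bbabbb'
  19  s[17:],s[23:]  2  'bb'
  20  s[23:],s[2:]  5  'bbbaa'
  21  s[2:],s[12:]  4  'bbba'
  22  s[12:],s[16:]  7  'bbbabbb'
  23  s[16:],s[22:]  3  'bbb'
  24  s[22:],s[1:]  6  'bbbbaa'
  25  s[1:],s[21:]  4  'bbbb'
  26  s[21:],s[0:]  7  'bbbbbaa'
  27  s[0:],s[20:]  5  'bbbbb'

[0, 1, 2, 6, 5, 4, 3, 2, 1, 8, 4, 0, 3, 2, 5, 1, 4, 3, 6, 2, 5, 4, 7, 3, 6, 4, 7, 5]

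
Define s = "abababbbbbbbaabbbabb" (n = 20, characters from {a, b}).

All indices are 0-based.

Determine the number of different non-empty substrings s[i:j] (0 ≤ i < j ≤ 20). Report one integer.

156

rank→(start, suffix):
  0 → (12, 'aabbbabb')
  1 → (0, 'abababbbbbbbaabbbabb')
  2 → (2, 'ababbbbbbbaabbbabb')
  3 → (17, 'abb')
  4 → (13, 'abbbabb')
  5 → (4, 'abbbbbbbaabbbabb')
  6 → (19, 'b')
  7 → (11, 'baabbbabb')
  8 → (1, 'bababbbbbbbaabbbabb')
  9 → (16, 'babb')
  10 → (3, 'babbbbbbbaabbbabb')
  11 → (18, 'bb')
  12 → (10, 'bbaabbbabb')
  13 → (15, 'bbabb')
  14 → (9, 'bbbaabbbabb')
  15 → (14, 'bbbabb')
  16 → (8, 'bbbbaabbbabb')
  17 → (7, 'bbbbbaabbbabb')
  18 → (6, 'bbbbbbaabbbabb')
  19 → (5, 'bbbbbbbaabbbabb')

SA = [12, 0, 2, 17, 13, 4, 19, 11, 1, 16, 3, 18, 10, 15, 9, 14, 8, 7, 6, 5]
[i] adj suffixes → lcp
  [1] 12/0 → 1 ('a')
  [2] 0/2 → 4 ('abab')
  [3] 2/17 → 2 ('ab')
  [4] 17/13 → 3 ('abb')
  [5] 13/4 → 4 ('abbb')
  [6] 4/19 → 0 ('')
  [7] 19/11 → 1 ('b')
  [8] 11/1 → 2 ('ba')
  [9] 1/16 → 3 ('bab')
  [10] 16/3 → 4 ('babb')
  [11] 3/18 → 1 ('b')
  [12] 18/10 → 2 ('bb')
  [13] 10/15 → 3 ('bba')
  [14] 15/9 → 2 ('bb')
  [15] 9/14 → 4 ('bbba')
  [16] 14/8 → 3 ('bbb')
  [17] 8/7 → 4 ('bbbb')
  [18] 7/6 → 5 ('bbbbb')
  [19] 6/5 → 6 ('bbbbbb')

n(n+1)/2 = 20·21/2 = 210
Σ LCP = 0 + 1 + 4 + 2 + 3 + 4 + 0 + 1 + 2 + 3 + 4 + 1 + 2 + 3 + 2 + 4 + 3 + 4 + 5 + 6 = 54
distinct = 210 − 54 = 156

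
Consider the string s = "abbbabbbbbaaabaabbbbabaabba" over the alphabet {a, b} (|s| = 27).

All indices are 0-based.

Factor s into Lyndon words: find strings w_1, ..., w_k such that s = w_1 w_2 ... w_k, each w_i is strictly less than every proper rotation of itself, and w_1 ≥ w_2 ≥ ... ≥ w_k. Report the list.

["abbbabbbbb", "aaabaabbbbabaabb", "a"]

emit factor 1: 'abbbabbbbb' (i=0, period=10)
emit factor 2: 'aaabaabbbbabaabb' (i=10, period=16)
emit factor 3: 'a' (i=26, period=1)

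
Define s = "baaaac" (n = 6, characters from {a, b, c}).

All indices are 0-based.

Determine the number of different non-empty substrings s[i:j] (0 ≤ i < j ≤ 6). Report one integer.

rank→(start, suffix):
  0 → (1, 'aaaac')
  1 → (2, 'aaac')
  2 → (3, 'aac')
  3 → (4, 'ac')
  4 → (0, 'baaaac')
  5 → (5, 'c')

SA = [1, 2, 3, 4, 0, 5]
i: (SA[i-1],SA[i]) lcp shared
  1: (1,2) 3 'aaa'
  2: (2,3) 2 'aa'
  3: (3,4) 1 'a'
  4: (4,0) 0 ''
  5: (0,5) 0 ''

n(n+1)/2 = 6·7/2 = 21
Σ LCP = 0 + 3 + 2 + 1 + 0 + 0 = 6
distinct = 21 − 6 = 15

15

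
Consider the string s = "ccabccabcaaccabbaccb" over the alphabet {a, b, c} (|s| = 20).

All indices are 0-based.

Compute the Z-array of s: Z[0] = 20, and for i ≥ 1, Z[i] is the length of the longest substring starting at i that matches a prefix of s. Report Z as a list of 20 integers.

Z[0]=20
i=1: fresh scan; Z[1]=1 extend→box=[1,2)
i=2: fresh scan; Z[2]=0
i=3: fresh scan; Z[3]=0
i=4: fresh scan; Z[4]=5 extend→box=[4,9)
i=5: min(r-i=4, Z[1]=1)=1; Z[5]=1
i=6: min(r-i=3, Z[2]=0)=0; Z[6]=0
i=7: min(r-i=2, Z[3]=0)=0; Z[7]=0
i=8: min(r-i=1, Z[4]=5)=1; Z[8]=1
i=9: fresh scan; Z[9]=0
i=10: fresh scan; Z[10]=0
i=11: fresh scan; Z[11]=4 extend→box=[11,15)
i=12: min(r-i=3, Z[1]=1)=1; Z[12]=1
i=13: min(r-i=2, Z[2]=0)=0; Z[13]=0
i=14: min(r-i=1, Z[3]=0)=0; Z[14]=0
i=15: fresh scan; Z[15]=0
i=16: fresh scan; Z[16]=0
i=17: fresh scan; Z[17]=2 extend→box=[17,19)
i=18: min(r-i=1, Z[1]=1)=1; Z[18]=1
i=19: fresh scan; Z[19]=0

[20, 1, 0, 0, 5, 1, 0, 0, 1, 0, 0, 4, 1, 0, 0, 0, 0, 2, 1, 0]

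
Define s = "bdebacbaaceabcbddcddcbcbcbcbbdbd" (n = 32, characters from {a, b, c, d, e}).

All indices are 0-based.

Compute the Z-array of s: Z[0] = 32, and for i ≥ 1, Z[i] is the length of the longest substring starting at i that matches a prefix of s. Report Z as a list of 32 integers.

[32, 0, 0, 1, 0, 0, 1, 0, 0, 0, 0, 0, 1, 0, 2, 0, 0, 0, 0, 0, 0, 1, 0, 1, 0, 1, 0, 1, 2, 0, 2, 0]

Z[0]=32
i=1: outside box; Z[1]=0
i=2: outside box; Z[2]=0
i=3: outside box; Z[3]=1 scan→box=[3,4)
i=4: outside box; Z[4]=0
i=5: outside box; Z[5]=0
i=6: outside box; Z[6]=1 scan→box=[6,7)
i=7: outside box; Z[7]=0
i=8: outside box; Z[8]=0
i=9: outside box; Z[9]=0
i=10: outside box; Z[10]=0
i=11: outside box; Z[11]=0
i=12: outside box; Z[12]=1 scan→box=[12,13)
i=13: outside box; Z[13]=0
i=14: outside box; Z[14]=2 scan→box=[14,16)
i=15: min(r-i=1, Z[1]=0)=0; Z[15]=0
i=16: outside box; Z[16]=0
i=17: outside box; Z[17]=0
i=18: outside box; Z[18]=0
i=19: outside box; Z[19]=0
i=20: outside box; Z[20]=0
i=21: outside box; Z[21]=1 scan→box=[21,22)
i=22: outside box; Z[22]=0
i=23: outside box; Z[23]=1 scan→box=[23,24)
i=24: outside box; Z[24]=0
i=25: outside box; Z[25]=1 scan→box=[25,26)
i=26: outside box; Z[26]=0
i=27: outside box; Z[27]=1 scan→box=[27,28)
i=28: outside box; Z[28]=2 scan→box=[28,30)
i=29: min(r-i=1, Z[1]=0)=0; Z[29]=0
i=30: outside box; Z[30]=2 scan→box=[30,32)
i=31: min(r-i=1, Z[1]=0)=0; Z[31]=0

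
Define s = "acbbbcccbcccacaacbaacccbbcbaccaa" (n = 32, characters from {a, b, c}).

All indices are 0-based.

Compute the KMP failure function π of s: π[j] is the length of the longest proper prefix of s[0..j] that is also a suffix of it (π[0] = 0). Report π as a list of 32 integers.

π[0] = 0
j=1 s[j]='c': π[1]=0 (border '')
j=2 s[j]='b': π[2]=0 (border '')
j=3 s[j]='b': π[3]=0 (border '')
j=4 s[j]='b': π[4]=0 (border '')
j=5 s[j]='c': π[5]=0 (border '')
j=6 s[j]='c': π[6]=0 (border '')
j=7 s[j]='c': π[7]=0 (border '')
j=8 s[j]='b': π[8]=0 (border '')
j=9 s[j]='c': π[9]=0 (border '')
j=10 s[j]='c': π[10]=0 (border '')
j=11 s[j]='c': π[11]=0 (border '')
j=12 s[j]='a': π[12]=1 (border 'a')
j=13 s[j]='c': π[13]=2 (border 'ac')
j=14 s[j]='a': k: 2→0; π[14]=1 (border 'a')
j=15 s[j]='a': k: 1→0; π[15]=1 (border 'a')
j=16 s[j]='c': π[16]=2 (border 'ac')
j=17 s[j]='b': π[17]=3 (border 'acb')
j=18 s[j]='a': k: 3→0; π[18]=1 (border 'a')
j=19 s[j]='a': k: 1→0; π[19]=1 (border 'a')
j=20 s[j]='c': π[20]=2 (border 'ac')
j=21 s[j]='c': k: 2→0; π[21]=0 (border '')
j=22 s[j]='c': π[22]=0 (border '')
j=23 s[j]='b': π[23]=0 (border '')
j=24 s[j]='b': π[24]=0 (border '')
j=25 s[j]='c': π[25]=0 (border '')
j=26 s[j]='b': π[26]=0 (border '')
j=27 s[j]='a': π[27]=1 (border 'a')
j=28 s[j]='c': π[28]=2 (border 'ac')
j=29 s[j]='c': k: 2→0; π[29]=0 (border '')
j=30 s[j]='a': π[30]=1 (border 'a')
j=31 s[j]='a': k: 1→0; π[31]=1 (border 'a')

[0, 0, 0, 0, 0, 0, 0, 0, 0, 0, 0, 0, 1, 2, 1, 1, 2, 3, 1, 1, 2, 0, 0, 0, 0, 0, 0, 1, 2, 0, 1, 1]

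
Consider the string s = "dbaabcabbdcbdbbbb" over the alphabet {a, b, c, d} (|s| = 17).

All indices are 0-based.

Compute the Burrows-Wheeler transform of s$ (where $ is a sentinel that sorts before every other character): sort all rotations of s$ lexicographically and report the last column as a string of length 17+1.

bbcabdbbdaacbbd$bb

rank  rotation            last
    0  $dbaabcabbdcbdbbbb  b
    1  aabcabbdcbdbbbb$db  b
    2  abbdcbdbbbb$dbaabc  c
    3  abcabbdcbdbbbb$dba  a
    4  b$dbaabcabbdcbdbbb  b
    5  baabcabbdcbdbbbb$d  d
    6  bb$dbaabcabbdcbdbb  b
    7  bbb$dbaabcabbdcbdb  b
    8  bbbb$dbaabcabbdcbd  d
    9  bbdcbdbbbb$dbaabca  a
   10  bcabbdcbdbbbb$dbaa  a
   11  bdbbbb$dbaabcabbdc  c
   12  bdcbdbbbb$dbaabcab  b
   13  cabbdcbdbbbb$dbaab  b
   14  cbdbbbb$dbaabcabbd  d
   15  dbaabcabbdcbdbbbb$  $
   16  dbbbb$dbaabcabbdcb  b
   17  dcbdbbbb$dbaabcabb  b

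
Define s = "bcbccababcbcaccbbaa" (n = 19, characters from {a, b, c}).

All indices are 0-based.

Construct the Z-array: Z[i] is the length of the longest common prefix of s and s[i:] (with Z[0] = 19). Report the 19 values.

Z[0]=19
i=1: fresh scan; Z[1]=0
i=2: fresh scan; Z[2]=2 grow→box=[2,4)
i=3: min(r-i=1, Z[1]=0)=0; Z[3]=0
i=4: fresh scan; Z[4]=0
i=5: fresh scan; Z[5]=0
i=6: fresh scan; Z[6]=1 grow→box=[6,7)
i=7: fresh scan; Z[7]=0
i=8: fresh scan; Z[8]=4 grow→box=[8,12)
i=9: min(r-i=3, Z[1]=0)=0; Z[9]=0
i=10: min(r-i=2, Z[2]=2)=2; Z[10]=2
i=11: min(r-i=1, Z[3]=0)=0; Z[11]=0
i=12: fresh scan; Z[12]=0
i=13: fresh scan; Z[13]=0
i=14: fresh scan; Z[14]=0
i=15: fresh scan; Z[15]=1 grow→box=[15,16)
i=16: fresh scan; Z[16]=1 grow→box=[16,17)
i=17: fresh scan; Z[17]=0
i=18: fresh scan; Z[18]=0

[19, 0, 2, 0, 0, 0, 1, 0, 4, 0, 2, 0, 0, 0, 0, 1, 1, 0, 0]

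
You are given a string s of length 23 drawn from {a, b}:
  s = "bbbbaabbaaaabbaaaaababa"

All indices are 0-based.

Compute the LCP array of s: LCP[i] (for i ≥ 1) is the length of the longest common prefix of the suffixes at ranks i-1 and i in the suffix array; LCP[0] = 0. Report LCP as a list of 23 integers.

rank | idx | suffix
   0 |  22 | a
   1 |  14 | aaaaababa
   2 |  15 | aaaababa
   3 |   8 | aaaabbaaaaababa
   4 |  16 | aaababa
   5 |   9 | aaabbaaaaababa
   6 |  17 | aababa
   7 |  10 | aabbaaaaababa
   8 |   4 | aabbaaaabbaaaaababa
   9 |  20 | aba
  10 |  18 | ababa
  11 |  11 | abbaaaaababa
  12 |   5 | abbaaaabbaaaaababa
  13 |  21 | ba
  14 |  13 | baaaaababa
  15 |   7 | baaaabbaaaaababa
  16 |   3 | baabbaaaabbaaaaababa
  17 |  19 | baba
  18 |  12 | bbaaaaababa
  19 |   6 | bbaaaabbaaaaababa
  20 |   2 | bbaabbaaaabbaaaaababa
  21 |   1 | bbbaabbaaaabbaaaaababa
  22 |   0 | bbbbaabbaaaabbaaaaababa

SA = [22, 14, 15, 8, 16, 9, 17, 10, 4, 20, 18, 11, 5, 21, 13, 7, 3, 19, 12, 6, 2, 1, 0]
[i] adj suffixes → lcp
  [1] 22/14 → 1 ('a')
  [2] 14/15 → 4 ('aaaa')
  [3] 15/8 → 5 ('aaaab')
  [4] 8/16 → 3 ('aaa')
  [5] 16/9 → 4 ('aaab')
  [6] 9/17 → 2 ('aa')
  [7] 17/10 → 3 ('aab')
  [8] 10/4 → 8 ('aabbaaaa')
  [9] 4/20 → 1 ('a')
  [10] 20/18 → 3 ('aba')
  [11] 18/11 → 2 ('ab')
  [12] 11/5 → 7 ('abbaaaa')
  [13] 5/21 → 0 ('')
  [14] 21/13 → 2 ('ba')
  [15] 13/7 → 5 ('baaaa')
  [16] 7/3 → 3 ('baa')
  [17] 3/19 → 2 ('ba')
  [18] 19/12 → 1 ('b')
  [19] 12/6 → 6 ('bbaaaa')
  [20] 6/2 → 4 ('bbaa')
  [21] 2/1 → 2 ('bb')
  [22] 1/0 → 3 ('bbb')

[0, 1, 4, 5, 3, 4, 2, 3, 8, 1, 3, 2, 7, 0, 2, 5, 3, 2, 1, 6, 4, 2, 3]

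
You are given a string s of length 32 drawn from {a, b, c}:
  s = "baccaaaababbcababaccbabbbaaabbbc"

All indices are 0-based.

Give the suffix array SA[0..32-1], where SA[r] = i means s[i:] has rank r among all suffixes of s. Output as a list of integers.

rank | idx | suffix
   0 |   4 | aaaababbcababaccbabbbaaabbbc
   1 |   5 | aaababbcababaccbabbbaaabbbc
   2 |  25 | aaabbbc
   3 |   6 | aababbcababaccbabbbaaabbbc
   4 |  26 | aabbbc
   5 |  13 | ababaccbabbbaaabbbc
   6 |   7 | ababbcababaccbabbbaaabbbc
   7 |  15 | abaccbabbbaaabbbc
   8 |  21 | abbbaaabbbc
   9 |  27 | abbbc
  10 |   9 | abbcababaccbabbbaaabbbc
  11 |   1 | accaaaababbcababaccbabbbaaabbbc
  12 |  17 | accbabbbaaabbbc
  13 |  24 | baaabbbc
  14 |  14 | babaccbabbbaaabbbc
  15 |  20 | babbbaaabbbc
  16 |   8 | babbcababaccbabbbaaabbbc
  17 |   0 | baccaaaababbcababaccbabbbaaabbbc
  18 |  16 | baccbabbbaaabbbc
  19 |  23 | bbaaabbbc
  20 |  22 | bbbaaabbbc
  21 |  28 | bbbc
  22 |  29 | bbc
  23 |  10 | bbcababaccbabbbaaabbbc
  24 |  30 | bc
  25 |  11 | bcababaccbabbbaaabbbc
  26 |  31 | c
  27 |   3 | caaaababbcababaccbabbbaaabbbc
  28 |  12 | cababaccbabbbaaabbbc
  29 |  19 | cbabbbaaabbbc
  30 |   2 | ccaaaababbcababaccbabbbaaabbbc
  31 |  18 | ccbabbbaaabbbc

[4, 5, 25, 6, 26, 13, 7, 15, 21, 27, 9, 1, 17, 24, 14, 20, 8, 0, 16, 23, 22, 28, 29, 10, 30, 11, 31, 3, 12, 19, 2, 18]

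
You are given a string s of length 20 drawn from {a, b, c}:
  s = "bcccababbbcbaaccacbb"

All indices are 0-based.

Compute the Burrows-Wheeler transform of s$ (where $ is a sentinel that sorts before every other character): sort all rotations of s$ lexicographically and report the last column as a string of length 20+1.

bbcbcabcacabb$ccbacab

rank  rotation               last
    0  $bcccababbbcbaaccacbb  b
    1  aaccacbb$bcccababbbcb  b
    2  ababbbcbaaccacbb$bccc  c
    3  abbbcbaaccacbb$bcccab  b
    4  acbb$bcccababbbcbaacc  c
    5  accacbb$bcccababbbcba  a
    6  b$bcccababbbcbaaccacb  b
    7  baaccacbb$bcccababbbc  c
    8  babbbcbaaccacbb$bccca  a
    9  bb$bcccababbbcbaaccac  c
   10  bbbcbaaccacbb$bcccaba  a
   11  bbcbaaccacbb$bcccabab  b
   12  bcbaaccacbb$bcccababb  b
   13  bcccababbbcbaaccacbb$  $
   14  cababbbcbaaccacbb$bcc  c
   15  cacbb$bcccababbbcbaac  c
   16  cbaaccacbb$bcccababbb  b
   17  cbb$bcccababbbcbaacca  a
   18  ccababbbcbaaccacbb$bc  c
   19  ccacbb$bcccababbbcbaa  a
   20  cccababbbcbaaccacbb$b  b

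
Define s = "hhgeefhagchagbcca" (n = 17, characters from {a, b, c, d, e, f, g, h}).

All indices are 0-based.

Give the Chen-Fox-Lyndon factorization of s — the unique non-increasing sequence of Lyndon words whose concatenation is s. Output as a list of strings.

emit factor 1: 'h' (i=0, period=1)
emit factor 2: 'h' (i=1, period=1)
emit factor 3: 'g' (i=2, period=1)
emit factor 4: 'eefh' (i=3, period=4)
emit factor 5: 'agch' (i=7, period=4)
emit factor 6: 'agbcc' (i=11, period=5)
emit factor 7: 'a' (i=16, period=1)

["h", "h", "g", "eefh", "agch", "agbcc", "a"]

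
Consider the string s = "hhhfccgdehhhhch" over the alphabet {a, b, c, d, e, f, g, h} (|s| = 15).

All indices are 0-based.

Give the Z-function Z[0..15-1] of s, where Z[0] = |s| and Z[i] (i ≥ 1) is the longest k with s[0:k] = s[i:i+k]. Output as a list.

Z[0]=15
i=1: outside box; Z[1]=2 grow→box=[1,3)
i=2: min(r-i=1, Z[1]=2)=1; Z[2]=1
i=3: outside box; Z[3]=0
i=4: outside box; Z[4]=0
i=5: outside box; Z[5]=0
i=6: outside box; Z[6]=0
i=7: outside box; Z[7]=0
i=8: outside box; Z[8]=0
i=9: outside box; Z[9]=3 grow→box=[9,12)
i=10: min(r-i=2, Z[1]=2)=2; Z[10]=3 grow→box=[10,13)
i=11: min(r-i=2, Z[1]=2)=2; Z[11]=2
i=12: min(r-i=1, Z[2]=1)=1; Z[12]=1
i=13: outside box; Z[13]=0
i=14: outside box; Z[14]=1 grow→box=[14,15)

[15, 2, 1, 0, 0, 0, 0, 0, 0, 3, 3, 2, 1, 0, 1]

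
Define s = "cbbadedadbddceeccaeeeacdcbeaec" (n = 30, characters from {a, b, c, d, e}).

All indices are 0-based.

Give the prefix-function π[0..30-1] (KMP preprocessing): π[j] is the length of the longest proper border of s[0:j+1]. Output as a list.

[0, 0, 0, 0, 0, 0, 0, 0, 0, 0, 0, 0, 1, 0, 0, 1, 1, 0, 0, 0, 0, 0, 1, 0, 1, 2, 0, 0, 0, 1]

π[0] = 0
j=1 s[j]='b': π[1]=0 (border '')
j=2 s[j]='b': π[2]=0 (border '')
j=3 s[j]='a': π[3]=0 (border '')
j=4 s[j]='d': π[4]=0 (border '')
j=5 s[j]='e': π[5]=0 (border '')
j=6 s[j]='d': π[6]=0 (border '')
j=7 s[j]='a': π[7]=0 (border '')
j=8 s[j]='d': π[8]=0 (border '')
j=9 s[j]='b': π[9]=0 (border '')
j=10 s[j]='d': π[10]=0 (border '')
j=11 s[j]='d': π[11]=0 (border '')
j=12 s[j]='c': π[12]=1 (border 'c')
j=13 s[j]='e': k: 1→0; π[13]=0 (border '')
j=14 s[j]='e': π[14]=0 (border '')
j=15 s[j]='c': π[15]=1 (border 'c')
j=16 s[j]='c': k: 1→0; π[16]=1 (border 'c')
j=17 s[j]='a': k: 1→0; π[17]=0 (border '')
j=18 s[j]='e': π[18]=0 (border '')
j=19 s[j]='e': π[19]=0 (border '')
j=20 s[j]='e': π[20]=0 (border '')
j=21 s[j]='a': π[21]=0 (border '')
j=22 s[j]='c': π[22]=1 (border 'c')
j=23 s[j]='d': k: 1→0; π[23]=0 (border '')
j=24 s[j]='c': π[24]=1 (border 'c')
j=25 s[j]='b': π[25]=2 (border 'cb')
j=26 s[j]='e': k: 2→0; π[26]=0 (border '')
j=27 s[j]='a': π[27]=0 (border '')
j=28 s[j]='e': π[28]=0 (border '')
j=29 s[j]='c': π[29]=1 (border 'c')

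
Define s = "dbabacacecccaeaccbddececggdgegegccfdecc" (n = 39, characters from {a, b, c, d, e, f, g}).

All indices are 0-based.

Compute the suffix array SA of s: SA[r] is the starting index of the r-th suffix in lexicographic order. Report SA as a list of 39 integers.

[2, 4, 14, 6, 12, 1, 3, 17, 38, 5, 11, 16, 37, 10, 15, 9, 32, 7, 21, 33, 23, 0, 18, 35, 19, 26, 13, 36, 8, 20, 22, 30, 28, 34, 31, 25, 29, 27, 24]

rank | idx | suffix
   0 |   2 | abacacecccaeaccbddececggdgegegccfdecc
   1 |   4 | acacecccaeaccbddececggdgegegccfdecc
   2 |  14 | accbddececggdgegegccfdecc
   3 |   6 | acecccaeaccbddececggdgegegccfdecc
   4 |  12 | aeaccbddececggdgegegccfdecc
   5 |   1 | babacacecccaeaccbddececggdgegegccfdecc
   6 |   3 | bacacecccaeaccbddececggdgegegccfdecc
   7 |  17 | bddececggdgegegccfdecc
   8 |  38 | c
   9 |   5 | cacecccaeaccbddececggdgegegccfdecc
  10 |  11 | caeaccbddececggdgegegccfdecc
  11 |  16 | cbddececggdgegegccfdecc
  12 |  37 | cc
  13 |  10 | ccaeaccbddececggdgegegccfdecc
  14 |  15 | ccbddececggdgegegccfdecc
  15 |   9 | cccaeaccbddececggdgegegccfdecc
  16 |  32 | ccfdecc
  17 |   7 | cecccaeaccbddececggdgegegccfdecc
  18 |  21 | cecggdgegegccfdecc
  19 |  33 | cfdecc
  20 |  23 | cggdgegegccfdecc
  21 |   0 | dbabacacecccaeaccbddececggdgegegccfdecc
  22 |  18 | ddececggdgegegccfdecc
  23 |  35 | decc
  24 |  19 | dececggdgegegccfdecc
  25 |  26 | dgegegccfdecc
  26 |  13 | eaccbddececggdgegegccfdecc
  27 |  36 | ecc
  28 |   8 | ecccaeaccbddececggdgegegccfdecc
  29 |  20 | ececggdgegegccfdecc
  30 |  22 | ecggdgegegccfdecc
  31 |  30 | egccfdecc
  32 |  28 | egegccfdecc
  33 |  34 | fdecc
  34 |  31 | gccfdecc
  35 |  25 | gdgegegccfdecc
  36 |  29 | gegccfdecc
  37 |  27 | gegegccfdecc
  38 |  24 | ggdgegegccfdecc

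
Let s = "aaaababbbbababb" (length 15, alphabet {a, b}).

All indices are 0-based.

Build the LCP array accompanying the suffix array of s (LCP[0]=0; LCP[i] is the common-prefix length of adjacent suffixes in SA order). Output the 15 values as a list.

rank→(start, suffix):
  0 → (0, 'aaaababbbbababb')
  1 → (1, 'aaababbbbababb')
  2 → (2, 'aababbbbababb')
  3 → (10, 'ababb')
  4 → (3, 'ababbbbababb')
  5 → (12, 'abb')
  6 → (5, 'abbbbababb')
  7 → (14, 'b')
  8 → (9, 'bababb')
  9 → (11, 'babb')
  10 → (4, 'babbbbababb')
  11 → (13, 'bb')
  12 → (8, 'bbababb')
  13 → (7, 'bbbababb')
  14 → (6, 'bbbbababb')

SA = [0, 1, 2, 10, 3, 12, 5, 14, 9, 11, 4, 13, 8, 7, 6]
rank  pair      lcp
   1  s[0:],s[1:]  3  'aaa'
   2  s[1:],s[2:]  2  'aa'
   3  s[2:],s[10:]  1  'a'
   4  s[10:],s[3:]  5  'ababb'
   5  s[3:],s[12:]  2  'ab'
   6  s[12:],s[5:]  3  'abb'
   7  s[5:],s[14:]  0  ''
   8  s[14:],s[9:]  1  'b'
   9  s[9:],s[11:]  3  'bab'
  10  s[11:],s[4:]  4  'babb'
  11  s[4:],s[13:]  1  'b'
  12  s[13:],s[8:]  2  'bb'
  13  s[8:],s[7:]  2  'bb'
  14  s[7:],s[6:]  3  'bbb'

[0, 3, 2, 1, 5, 2, 3, 0, 1, 3, 4, 1, 2, 2, 3]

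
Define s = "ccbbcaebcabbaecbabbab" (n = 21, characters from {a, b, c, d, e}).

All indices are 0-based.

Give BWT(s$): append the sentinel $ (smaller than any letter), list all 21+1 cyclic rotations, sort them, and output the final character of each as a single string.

bbbccbabcbaacebbbec$aa

rank  rotation                last
    0  $ccbbcaebcabbaecbabbab  b
    1  ab$ccbbcaebcabbaecbabb  b
    2  abbab$ccbbcaebcabbaecb  b
    3  abbaecbabbab$ccbbcaebc  c
    4  aebcabbaecbabbab$ccbbc  c
    5  aecbabbab$ccbbcaebcabb  b
    6  b$ccbbcaebcabbaecbabba  a
    7  bab$ccbbcaebcabbaecbab  b
    8  babbab$ccbbcaebcabbaec  c
    9  baecbabbab$ccbbcaebcab  b
   10  bbab$ccbbcaebcabbaecba  a
   11  bbaecbabbab$ccbbcaebca  a
   12  bbcaebcabbaecbabbab$cc  c
   13  bcabbaecbabbab$ccbbcae  e
   14  bcaebcabbaecbabbab$ccb  b
   15  cabbaecbabbab$ccbbcaeb  b
   16  caebcabbaecbabbab$ccbb  b
   17  cbabbab$ccbbcaebcabbae  e
   18  cbbcaebcabbaecbabbab$c  c
   19  ccbbcaebcabbaecbabbab$  $
   20  ebcabbaecbabbab$ccbbca  a
   21  ecbabbab$ccbbcaebcabba  a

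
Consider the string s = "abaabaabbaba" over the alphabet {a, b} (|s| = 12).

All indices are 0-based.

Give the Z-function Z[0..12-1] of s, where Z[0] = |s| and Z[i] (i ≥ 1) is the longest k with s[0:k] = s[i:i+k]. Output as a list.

Z[0]=12
i=1: fresh scan; Z[1]=0
i=2: fresh scan; Z[2]=1 extend→box=[2,3)
i=3: fresh scan; Z[3]=5 extend→box=[3,8)
i=4: min(r-i=4, Z[1]=0)=0; Z[4]=0
i=5: min(r-i=3, Z[2]=1)=1; Z[5]=1
i=6: min(r-i=2, Z[3]=5)=2; Z[6]=2
i=7: min(r-i=1, Z[4]=0)=0; Z[7]=0
i=8: fresh scan; Z[8]=0
i=9: fresh scan; Z[9]=3 extend→box=[9,12)
i=10: min(r-i=2, Z[1]=0)=0; Z[10]=0
i=11: min(r-i=1, Z[2]=1)=1; Z[11]=1

[12, 0, 1, 5, 0, 1, 2, 0, 0, 3, 0, 1]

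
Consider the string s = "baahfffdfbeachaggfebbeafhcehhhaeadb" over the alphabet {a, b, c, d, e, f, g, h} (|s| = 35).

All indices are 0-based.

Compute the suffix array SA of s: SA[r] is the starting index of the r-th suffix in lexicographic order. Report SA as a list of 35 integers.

[1, 11, 32, 30, 22, 14, 2, 34, 0, 19, 9, 20, 25, 12, 33, 7, 10, 31, 21, 18, 26, 8, 6, 17, 5, 4, 23, 16, 15, 29, 13, 24, 3, 28, 27]

rank→(start, suffix):
  0 → (1, 'aahfffdfbeachaggfebbeafhcehhhaeadb')
  1 → (11, 'achaggfebbeafhcehhhaeadb')
  2 → (32, 'adb')
  3 → (30, 'aeadb')
  4 → (22, 'afhcehhhaeadb')
  5 → (14, 'aggfebbeafhcehhhaeadb')
  6 → (2, 'ahfffdfbeachaggfebbeafhcehhhaeadb')
  7 → (34, 'b')
  8 → (0, 'baahfffdfbeachaggfebbeafhcehhhaeadb')
  9 → (19, 'bbeafhcehhhaeadb')
  10 → (9, 'beachaggfebbeafhcehhhaeadb')
  11 → (20, 'beafhcehhhaeadb')
  12 → (25, 'cehhhaeadb')
  13 → (12, 'chaggfebbeafhcehhhaeadb')
  14 → (33, 'db')
  15 → (7, 'dfbeachaggfebbeafhcehhhaeadb')
  16 → (10, 'eachaggfebbeafhcehhhaeadb')
  17 → (31, 'eadb')
  18 → (21, 'eafhcehhhaeadb')
  19 → (18, 'ebbeafhcehhhaeadb')
  20 → (26, 'ehhhaeadb')
  21 → (8, 'fbeachaggfebbeafhcehhhaeadb')
  22 → (6, 'fdfbeachaggfebbeafhcehhhaeadb')
  23 → (17, 'febbeafhcehhhaeadb')
  24 → (5, 'ffdfbeachaggfebbeafhcehhhaeadb')
  25 → (4, 'fffdfbeachaggfebbeafhcehhhaeadb')
  26 → (23, 'fhcehhhaeadb')
  27 → (16, 'gfebbeafhcehhhaeadb')
  28 → (15, 'ggfebbeafhcehhhaeadb')
  29 → (29, 'haeadb')
  30 → (13, 'haggfebbeafhcehhhaeadb')
  31 → (24, 'hcehhhaeadb')
  32 → (3, 'hfffdfbeachaggfebbeafhcehhhaeadb')
  33 → (28, 'hhaeadb')
  34 → (27, 'hhhaeadb')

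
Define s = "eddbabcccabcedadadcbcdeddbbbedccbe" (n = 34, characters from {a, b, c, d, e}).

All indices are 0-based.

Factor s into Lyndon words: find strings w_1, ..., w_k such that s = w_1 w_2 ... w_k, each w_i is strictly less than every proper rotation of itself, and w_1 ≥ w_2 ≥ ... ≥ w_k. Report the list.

["e", "d", "d", "b", "abcccabcedadadcbcdeddbbbedccbe"]

emit factor 1: 'e' (i=0, period=1)
emit factor 2: 'd' (i=1, period=1)
emit factor 3: 'd' (i=2, period=1)
emit factor 4: 'b' (i=3, period=1)
emit factor 5: 'abcccabcedadadcbcdeddbbbedccbe' (i=4, period=30)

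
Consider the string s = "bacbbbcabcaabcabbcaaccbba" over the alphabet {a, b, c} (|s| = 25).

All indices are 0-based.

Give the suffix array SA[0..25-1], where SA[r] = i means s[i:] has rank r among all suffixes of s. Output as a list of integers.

rank | idx | suffix
   0 |  24 | a
   1 |  10 | aabcabbcaaccbba
   2 |  18 | aaccbba
   3 |  14 | abbcaaccbba
   4 |   7 | abcaabcabbcaaccbba
   5 |  11 | abcabbcaaccbba
   6 |   1 | acbbbcabcaabcabbcaaccbba
   7 |  19 | accbba
   8 |  23 | ba
   9 |   0 | bacbbbcabcaabcabbcaaccbba
  10 |  22 | bba
  11 |   3 | bbbcabcaabcabbcaaccbba
  12 |  15 | bbcaaccbba
  13 |   4 | bbcabcaabcabbcaaccbba
  14 |   8 | bcaabcabbcaaccbba
  15 |  16 | bcaaccbba
  16 |  12 | bcabbcaaccbba
  17 |   5 | bcabcaabcabbcaaccbba
  18 |   9 | caabcabbcaaccbba
  19 |  17 | caaccbba
  20 |  13 | cabbcaaccbba
  21 |   6 | cabcaabcabbcaaccbba
  22 |  21 | cbba
  23 |   2 | cbbbcabcaabcabbcaaccbba
  24 |  20 | ccbba

[24, 10, 18, 14, 7, 11, 1, 19, 23, 0, 22, 3, 15, 4, 8, 16, 12, 5, 9, 17, 13, 6, 21, 2, 20]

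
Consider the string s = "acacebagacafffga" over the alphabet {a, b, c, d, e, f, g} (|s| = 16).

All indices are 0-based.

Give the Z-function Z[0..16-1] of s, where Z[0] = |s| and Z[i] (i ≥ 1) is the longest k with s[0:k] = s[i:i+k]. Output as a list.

Z[0]=16
i=1: i≥r, start 0; Z[1]=0
i=2: i≥r, start 0; Z[2]=2 extend→box=[2,4)
i=3: min(r-i=1, Z[1]=0)=0; Z[3]=0
i=4: i≥r, start 0; Z[4]=0
i=5: i≥r, start 0; Z[5]=0
i=6: i≥r, start 0; Z[6]=1 extend→box=[6,7)
i=7: i≥r, start 0; Z[7]=0
i=8: i≥r, start 0; Z[8]=3 extend→box=[8,11)
i=9: min(r-i=2, Z[1]=0)=0; Z[9]=0
i=10: min(r-i=1, Z[2]=2)=1; Z[10]=1
i=11: i≥r, start 0; Z[11]=0
i=12: i≥r, start 0; Z[12]=0
i=13: i≥r, start 0; Z[13]=0
i=14: i≥r, start 0; Z[14]=0
i=15: i≥r, start 0; Z[15]=1 extend→box=[15,16)

[16, 0, 2, 0, 0, 0, 1, 0, 3, 0, 1, 0, 0, 0, 0, 1]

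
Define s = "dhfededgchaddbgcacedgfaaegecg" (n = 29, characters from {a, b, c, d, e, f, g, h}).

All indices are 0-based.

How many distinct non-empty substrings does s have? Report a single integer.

rank | idx | suffix
   0 |  22 | aaegecg
   1 |  16 | acedgfaaegecg
   2 |  10 | addbgcacedgfaaegecg
   3 |  23 | aegecg
   4 |  13 | bgcacedgfaaegecg
   5 |  15 | cacedgfaaegecg
   6 |  17 | cedgfaaegecg
   7 |  27 | cg
   8 |   8 | chaddbgcacedgfaaegecg
   9 |  12 | dbgcacedgfaaegecg
  10 |  11 | ddbgcacedgfaaegecg
  11 |   4 | dedgchaddbgcacedgfaaegecg
  12 |   6 | dgchaddbgcacedgfaaegecg
  13 |  19 | dgfaaegecg
  14 |   0 | dhfededgchaddbgcacedgfaaegecg
  15 |  26 | ecg
  16 |   3 | ededgchaddbgcacedgfaaegecg
  17 |   5 | edgchaddbgcacedgfaaegecg
  18 |  18 | edgfaaegecg
  19 |  24 | egecg
  20 |  21 | faaegecg
  21 |   2 | fededgchaddbgcacedgfaaegecg
  22 |  28 | g
  23 |  14 | gcacedgfaaegecg
  24 |   7 | gchaddbgcacedgfaaegecg
  25 |  25 | gecg
  26 |  20 | gfaaegecg
  27 |   9 | haddbgcacedgfaaegecg
  28 |   1 | hfededgchaddbgcacedgfaaegecg

SA = [22, 16, 10, 23, 13, 15, 17, 27, 8, 12, 11, 4, 6, 19, 0, 26, 3, 5, 18, 24, 21, 2, 28, 14, 7, 25, 20, 9, 1]
rank  pair      lcp
   1  s[22:],s[16:]  1  'a'
   2  s[16:],s[10:]  1  'a'
   3  s[10:],s[23:]  1  'a'
   4  s[23:],s[13:]  0  ''
   5  s[13:],s[15:]  0  ''
   6  s[15:],s[17:]  1  'c'
   7  s[17:],s[27:]  1  'c'
   8  s[27:],s[8:]  1  'c'
   9  s[8:],s[12:]  0  ''
  10  s[12:],s[11:]  1  'd'
  11  s[11:],s[4:]  1  'd'
  12  s[4:],s[6:]  1  'd'
  13  s[6:],s[19:]  2  'dg'
  14  s[19:],s[0:]  1  'd'
  15  s[0:],s[26:]  0  ''
  16  s[26:],s[3:]  1  'e'
  17  s[3:],s[5:]  2  'ed'
  18  s[5:],s[18:]  3  'edg'
  19  s[18:],s[24:]  1  'e'
  20  s[24:],s[21:]  0  ''
  21  s[21:],s[2:]  1  'f'
  22  s[2:],s[28:]  0  ''
  23  s[28:],s[14:]  1  'g'
  24  s[14:],s[7:]  2  'gc'
  25  s[7:],s[25:]  1  'g'
  26  s[25:],s[20:]  1  'g'
  27  s[20:],s[9:]  0  ''
  28  s[9:],s[1:]  1  'h'

n(n+1)/2 = 29·30/2 = 435
Σ LCP = 0 + 1 + 1 + 1 + 0 + 0 + 1 + 1 + 1 + 0 + 1 + 1 + 1 + 2 + 1 + 0 + 1 + 2 + 3 + 1 + 0 + 1 + 0 + 1 + 2 + 1 + 1 + 0 + 1 = 26
distinct = 435 − 26 = 409

409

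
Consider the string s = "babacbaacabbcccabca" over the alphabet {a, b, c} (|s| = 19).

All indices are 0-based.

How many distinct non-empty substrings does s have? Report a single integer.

rank | idx | suffix
   0 |  18 | a
   1 |   6 | aacabbcccabca
   2 |   1 | abacbaacabbcccabca
   3 |   9 | abbcccabca
   4 |  15 | abca
   5 |   7 | acabbcccabca
   6 |   3 | acbaacabbcccabca
   7 |   5 | baacabbcccabca
   8 |   0 | babacbaacabbcccabca
   9 |   2 | bacbaacabbcccabca
  10 |  10 | bbcccabca
  11 |  16 | bca
  12 |  11 | bcccabca
  13 |  17 | ca
  14 |   8 | cabbcccabca
  15 |  14 | cabca
  16 |   4 | cbaacabbcccabca
  17 |  13 | ccabca
  18 |  12 | cccabca

SA = [18, 6, 1, 9, 15, 7, 3, 5, 0, 2, 10, 16, 11, 17, 8, 14, 4, 13, 12]
rank  pair      lcp
   1  s[18:],s[6:]  1  'a'
   2  s[6:],s[1:]  1  'a'
   3  s[1:],s[9:]  2  'ab'
   4  s[9:],s[15:]  2  'ab'
   5  s[15:],s[7:]  1  'a'
   6  s[7:],s[3:]  2  'ac'
   7  s[3:],s[5:]  0  ''
   8  s[5:],s[0:]  2  'ba'
   9  s[0:],s[2:]  2  'ba'
  10  s[2:],s[10:]  1  'b'
  11  s[10:],s[16:]  1  'b'
  12  s[16:],s[11:]  2  'bc'
  13  s[11:],s[17:]  0  ''
  14  s[17:],s[8:]  2  'ca'
  15  s[8:],s[14:]  3  'cab'
  16  s[14:],s[4:]  1  'c'
  17  s[4:],s[13:]  1  'c'
  18  s[13:],s[12:]  2  'cc'

n(n+1)/2 = 19·20/2 = 190
Σ LCP = 0 + 1 + 1 + 2 + 2 + 1 + 2 + 0 + 2 + 2 + 1 + 1 + 2 + 0 + 2 + 3 + 1 + 1 + 2 = 26
distinct = 190 − 26 = 164

164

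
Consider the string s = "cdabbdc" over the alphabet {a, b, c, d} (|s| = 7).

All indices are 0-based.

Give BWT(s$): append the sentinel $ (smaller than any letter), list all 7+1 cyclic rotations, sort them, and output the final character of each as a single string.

cdabd$cb

rank  rotation  last
    0  $cdabbdc  c
    1  abbdc$cd  d
    2  bbdc$cda  a
    3  bdc$cdab  b
    4  c$cdabbd  d
    5  cdabbdc$  $
    6  dabbdc$c  c
    7  dc$cdabb  b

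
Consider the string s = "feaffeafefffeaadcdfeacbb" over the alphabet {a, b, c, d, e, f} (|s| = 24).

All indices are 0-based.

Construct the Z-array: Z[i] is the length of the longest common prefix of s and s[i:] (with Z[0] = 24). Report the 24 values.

[24, 0, 0, 1, 4, 0, 0, 2, 0, 1, 1, 3, 0, 0, 0, 0, 0, 0, 3, 0, 0, 0, 0, 0]

Z[0]=24
i=1: fresh scan; Z[1]=0
i=2: fresh scan; Z[2]=0
i=3: fresh scan; Z[3]=1 extend→box=[3,4)
i=4: fresh scan; Z[4]=4 extend→box=[4,8)
i=5: min(r-i=3, Z[1]=0)=0; Z[5]=0
i=6: min(r-i=2, Z[2]=0)=0; Z[6]=0
i=7: min(r-i=1, Z[3]=1)=1; Z[7]=2 extend→box=[7,9)
i=8: min(r-i=1, Z[1]=0)=0; Z[8]=0
i=9: fresh scan; Z[9]=1 extend→box=[9,10)
i=10: fresh scan; Z[10]=1 extend→box=[10,11)
i=11: fresh scan; Z[11]=3 extend→box=[11,14)
i=12: min(r-i=2, Z[1]=0)=0; Z[12]=0
i=13: min(r-i=1, Z[2]=0)=0; Z[13]=0
i=14: fresh scan; Z[14]=0
i=15: fresh scan; Z[15]=0
i=16: fresh scan; Z[16]=0
i=17: fresh scan; Z[17]=0
i=18: fresh scan; Z[18]=3 extend→box=[18,21)
i=19: min(r-i=2, Z[1]=0)=0; Z[19]=0
i=20: min(r-i=1, Z[2]=0)=0; Z[20]=0
i=21: fresh scan; Z[21]=0
i=22: fresh scan; Z[22]=0
i=23: fresh scan; Z[23]=0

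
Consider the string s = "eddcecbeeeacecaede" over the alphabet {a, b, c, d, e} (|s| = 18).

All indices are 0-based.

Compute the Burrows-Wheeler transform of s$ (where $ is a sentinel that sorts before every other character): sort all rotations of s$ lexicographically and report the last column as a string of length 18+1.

rank  rotation             last
    0  $eddcecbeeeacecaede  e
    1  acecaede$eddcecbeee  e
    2  aede$eddcecbeeeacec  c
    3  beeeacecaede$eddcec  c
    4  caede$eddcecbeeeace  e
    5  cbeeeacecaede$eddce  e
    6  cecaede$eddcecbeeea  a
    7  cecbeeeacecaede$edd  d
    8  dcecbeeeacecaede$ed  d
    9  ddcecbeeeacecaede$e  e
   10  de$eddcecbeeeacecae  e
   11  e$eddcecbeeeacecaed  d
   12  eacecaede$eddcecbee  e
   13  ecaede$eddcecbeeeac  c
   14  ecbeeeacecaede$eddc  c
   15  eddcecbeeeacecaede$  $
   16  ede$eddcecbeeeaceca  a
   17  eeacecaede$eddcecbe  e
   18  eeeacecaede$eddcecb  b

eecceeaddeedecc$aeb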